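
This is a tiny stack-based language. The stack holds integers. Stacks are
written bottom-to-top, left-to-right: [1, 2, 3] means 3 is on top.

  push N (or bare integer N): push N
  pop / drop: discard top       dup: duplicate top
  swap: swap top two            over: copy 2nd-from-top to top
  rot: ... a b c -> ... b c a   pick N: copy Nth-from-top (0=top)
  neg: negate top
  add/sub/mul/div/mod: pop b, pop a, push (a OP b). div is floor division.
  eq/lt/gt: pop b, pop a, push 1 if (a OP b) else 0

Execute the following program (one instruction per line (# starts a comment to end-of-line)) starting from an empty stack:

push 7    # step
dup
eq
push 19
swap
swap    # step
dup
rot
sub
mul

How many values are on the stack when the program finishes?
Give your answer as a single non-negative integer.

Answer: 1

Derivation:
After 'push 7': stack = [7] (depth 1)
After 'dup': stack = [7, 7] (depth 2)
After 'eq': stack = [1] (depth 1)
After 'push 19': stack = [1, 19] (depth 2)
After 'swap': stack = [19, 1] (depth 2)
After 'swap': stack = [1, 19] (depth 2)
After 'dup': stack = [1, 19, 19] (depth 3)
After 'rot': stack = [19, 19, 1] (depth 3)
After 'sub': stack = [19, 18] (depth 2)
After 'mul': stack = [342] (depth 1)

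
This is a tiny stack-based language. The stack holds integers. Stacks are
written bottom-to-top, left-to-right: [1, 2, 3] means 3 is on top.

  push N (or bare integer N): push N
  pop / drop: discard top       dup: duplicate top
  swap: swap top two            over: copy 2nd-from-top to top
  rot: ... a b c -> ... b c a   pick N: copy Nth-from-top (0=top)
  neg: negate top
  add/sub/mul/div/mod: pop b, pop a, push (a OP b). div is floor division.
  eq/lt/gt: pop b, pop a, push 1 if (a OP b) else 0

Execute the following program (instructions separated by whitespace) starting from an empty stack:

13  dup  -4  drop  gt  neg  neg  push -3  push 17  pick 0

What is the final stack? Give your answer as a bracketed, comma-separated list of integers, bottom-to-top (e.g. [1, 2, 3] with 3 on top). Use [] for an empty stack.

Answer: [0, -3, 17, 17]

Derivation:
After 'push 13': [13]
After 'dup': [13, 13]
After 'push -4': [13, 13, -4]
After 'drop': [13, 13]
After 'gt': [0]
After 'neg': [0]
After 'neg': [0]
After 'push -3': [0, -3]
After 'push 17': [0, -3, 17]
After 'pick 0': [0, -3, 17, 17]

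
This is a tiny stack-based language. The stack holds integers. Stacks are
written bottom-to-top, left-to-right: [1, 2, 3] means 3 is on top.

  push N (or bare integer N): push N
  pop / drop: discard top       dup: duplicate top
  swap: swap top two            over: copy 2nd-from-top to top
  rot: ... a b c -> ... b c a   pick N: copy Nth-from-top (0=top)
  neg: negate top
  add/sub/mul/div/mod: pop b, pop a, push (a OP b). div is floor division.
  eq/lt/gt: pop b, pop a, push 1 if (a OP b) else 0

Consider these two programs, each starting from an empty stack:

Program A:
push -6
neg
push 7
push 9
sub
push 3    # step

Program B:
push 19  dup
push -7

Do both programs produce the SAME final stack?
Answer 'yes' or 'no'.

Program A trace:
  After 'push -6': [-6]
  After 'neg': [6]
  After 'push 7': [6, 7]
  After 'push 9': [6, 7, 9]
  After 'sub': [6, -2]
  After 'push 3': [6, -2, 3]
Program A final stack: [6, -2, 3]

Program B trace:
  After 'push 19': [19]
  After 'dup': [19, 19]
  After 'push -7': [19, 19, -7]
Program B final stack: [19, 19, -7]
Same: no

Answer: no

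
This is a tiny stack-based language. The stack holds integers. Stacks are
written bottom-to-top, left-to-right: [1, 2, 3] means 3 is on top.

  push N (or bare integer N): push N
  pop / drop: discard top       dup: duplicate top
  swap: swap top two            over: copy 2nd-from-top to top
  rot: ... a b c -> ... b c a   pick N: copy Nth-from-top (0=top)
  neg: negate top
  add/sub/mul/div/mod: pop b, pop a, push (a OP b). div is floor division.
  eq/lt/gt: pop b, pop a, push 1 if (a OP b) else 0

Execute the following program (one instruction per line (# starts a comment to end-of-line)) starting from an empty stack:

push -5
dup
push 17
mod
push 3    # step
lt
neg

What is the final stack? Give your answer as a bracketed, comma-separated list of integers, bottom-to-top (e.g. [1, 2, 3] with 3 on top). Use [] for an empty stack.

Answer: [-5, 0]

Derivation:
After 'push -5': [-5]
After 'dup': [-5, -5]
After 'push 17': [-5, -5, 17]
After 'mod': [-5, 12]
After 'push 3': [-5, 12, 3]
After 'lt': [-5, 0]
After 'neg': [-5, 0]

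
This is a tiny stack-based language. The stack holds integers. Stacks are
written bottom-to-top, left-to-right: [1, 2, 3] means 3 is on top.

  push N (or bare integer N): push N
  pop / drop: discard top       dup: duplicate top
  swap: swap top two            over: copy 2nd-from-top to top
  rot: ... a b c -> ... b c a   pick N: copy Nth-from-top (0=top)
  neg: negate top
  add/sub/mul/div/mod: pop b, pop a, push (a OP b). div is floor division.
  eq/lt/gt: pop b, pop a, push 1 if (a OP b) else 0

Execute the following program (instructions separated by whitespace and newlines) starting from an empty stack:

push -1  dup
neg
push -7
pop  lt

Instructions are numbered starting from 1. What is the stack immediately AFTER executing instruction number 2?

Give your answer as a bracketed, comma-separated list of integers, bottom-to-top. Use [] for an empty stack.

Answer: [-1, -1]

Derivation:
Step 1 ('push -1'): [-1]
Step 2 ('dup'): [-1, -1]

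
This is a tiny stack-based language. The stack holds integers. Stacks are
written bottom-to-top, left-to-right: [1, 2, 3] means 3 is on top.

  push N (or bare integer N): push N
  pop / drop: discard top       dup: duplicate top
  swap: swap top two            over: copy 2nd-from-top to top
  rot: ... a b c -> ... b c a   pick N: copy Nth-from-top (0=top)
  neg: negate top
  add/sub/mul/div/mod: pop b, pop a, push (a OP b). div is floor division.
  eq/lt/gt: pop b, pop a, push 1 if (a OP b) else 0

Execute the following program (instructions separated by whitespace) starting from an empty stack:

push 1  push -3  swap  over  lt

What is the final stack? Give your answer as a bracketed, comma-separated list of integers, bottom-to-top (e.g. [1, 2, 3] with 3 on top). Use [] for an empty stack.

Answer: [-3, 0]

Derivation:
After 'push 1': [1]
After 'push -3': [1, -3]
After 'swap': [-3, 1]
After 'over': [-3, 1, -3]
After 'lt': [-3, 0]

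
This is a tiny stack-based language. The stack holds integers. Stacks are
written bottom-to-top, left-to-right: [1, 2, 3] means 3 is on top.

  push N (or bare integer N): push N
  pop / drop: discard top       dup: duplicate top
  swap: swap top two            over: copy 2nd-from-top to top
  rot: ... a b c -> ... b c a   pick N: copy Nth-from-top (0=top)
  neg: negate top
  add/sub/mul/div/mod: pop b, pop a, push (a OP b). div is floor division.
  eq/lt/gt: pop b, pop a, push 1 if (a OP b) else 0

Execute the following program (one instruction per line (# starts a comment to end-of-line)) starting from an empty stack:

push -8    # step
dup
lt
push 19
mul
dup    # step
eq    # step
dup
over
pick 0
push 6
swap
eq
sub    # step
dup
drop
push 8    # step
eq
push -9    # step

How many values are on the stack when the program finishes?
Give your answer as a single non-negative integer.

Answer: 4

Derivation:
After 'push -8': stack = [-8] (depth 1)
After 'dup': stack = [-8, -8] (depth 2)
After 'lt': stack = [0] (depth 1)
After 'push 19': stack = [0, 19] (depth 2)
After 'mul': stack = [0] (depth 1)
After 'dup': stack = [0, 0] (depth 2)
After 'eq': stack = [1] (depth 1)
After 'dup': stack = [1, 1] (depth 2)
After 'over': stack = [1, 1, 1] (depth 3)
After 'pick 0': stack = [1, 1, 1, 1] (depth 4)
After 'push 6': stack = [1, 1, 1, 1, 6] (depth 5)
After 'swap': stack = [1, 1, 1, 6, 1] (depth 5)
After 'eq': stack = [1, 1, 1, 0] (depth 4)
After 'sub': stack = [1, 1, 1] (depth 3)
After 'dup': stack = [1, 1, 1, 1] (depth 4)
After 'drop': stack = [1, 1, 1] (depth 3)
After 'push 8': stack = [1, 1, 1, 8] (depth 4)
After 'eq': stack = [1, 1, 0] (depth 3)
After 'push -9': stack = [1, 1, 0, -9] (depth 4)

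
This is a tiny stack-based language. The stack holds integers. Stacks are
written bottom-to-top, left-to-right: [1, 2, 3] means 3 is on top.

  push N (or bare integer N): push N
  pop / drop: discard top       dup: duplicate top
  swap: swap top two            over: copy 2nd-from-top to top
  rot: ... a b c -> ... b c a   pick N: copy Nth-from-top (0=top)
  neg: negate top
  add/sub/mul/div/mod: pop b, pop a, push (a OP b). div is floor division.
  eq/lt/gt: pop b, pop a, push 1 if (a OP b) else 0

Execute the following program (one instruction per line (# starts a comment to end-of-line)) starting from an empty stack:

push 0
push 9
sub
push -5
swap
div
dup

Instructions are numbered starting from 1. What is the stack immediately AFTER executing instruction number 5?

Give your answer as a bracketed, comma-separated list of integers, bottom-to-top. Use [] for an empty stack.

Step 1 ('push 0'): [0]
Step 2 ('push 9'): [0, 9]
Step 3 ('sub'): [-9]
Step 4 ('push -5'): [-9, -5]
Step 5 ('swap'): [-5, -9]

Answer: [-5, -9]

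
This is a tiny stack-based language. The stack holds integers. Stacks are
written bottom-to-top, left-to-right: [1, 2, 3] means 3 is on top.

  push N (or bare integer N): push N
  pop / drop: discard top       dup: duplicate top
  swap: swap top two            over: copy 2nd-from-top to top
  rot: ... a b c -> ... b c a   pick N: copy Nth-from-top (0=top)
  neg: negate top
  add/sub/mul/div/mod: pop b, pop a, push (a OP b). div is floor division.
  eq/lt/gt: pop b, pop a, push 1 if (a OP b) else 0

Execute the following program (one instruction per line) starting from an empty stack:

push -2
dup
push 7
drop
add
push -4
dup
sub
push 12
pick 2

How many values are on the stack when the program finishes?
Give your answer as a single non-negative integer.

After 'push -2': stack = [-2] (depth 1)
After 'dup': stack = [-2, -2] (depth 2)
After 'push 7': stack = [-2, -2, 7] (depth 3)
After 'drop': stack = [-2, -2] (depth 2)
After 'add': stack = [-4] (depth 1)
After 'push -4': stack = [-4, -4] (depth 2)
After 'dup': stack = [-4, -4, -4] (depth 3)
After 'sub': stack = [-4, 0] (depth 2)
After 'push 12': stack = [-4, 0, 12] (depth 3)
After 'pick 2': stack = [-4, 0, 12, -4] (depth 4)

Answer: 4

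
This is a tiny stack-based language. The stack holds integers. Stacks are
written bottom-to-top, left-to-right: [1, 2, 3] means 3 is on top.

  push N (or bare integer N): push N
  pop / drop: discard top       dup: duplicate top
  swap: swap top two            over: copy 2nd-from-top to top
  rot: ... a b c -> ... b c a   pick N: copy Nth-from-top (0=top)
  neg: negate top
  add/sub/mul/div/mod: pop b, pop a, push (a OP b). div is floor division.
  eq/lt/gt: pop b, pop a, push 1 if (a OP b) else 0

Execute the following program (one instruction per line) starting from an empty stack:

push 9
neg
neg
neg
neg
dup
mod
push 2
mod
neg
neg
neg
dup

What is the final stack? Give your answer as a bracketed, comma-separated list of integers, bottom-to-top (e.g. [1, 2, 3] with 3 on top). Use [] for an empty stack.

After 'push 9': [9]
After 'neg': [-9]
After 'neg': [9]
After 'neg': [-9]
After 'neg': [9]
After 'dup': [9, 9]
After 'mod': [0]
After 'push 2': [0, 2]
After 'mod': [0]
After 'neg': [0]
After 'neg': [0]
After 'neg': [0]
After 'dup': [0, 0]

Answer: [0, 0]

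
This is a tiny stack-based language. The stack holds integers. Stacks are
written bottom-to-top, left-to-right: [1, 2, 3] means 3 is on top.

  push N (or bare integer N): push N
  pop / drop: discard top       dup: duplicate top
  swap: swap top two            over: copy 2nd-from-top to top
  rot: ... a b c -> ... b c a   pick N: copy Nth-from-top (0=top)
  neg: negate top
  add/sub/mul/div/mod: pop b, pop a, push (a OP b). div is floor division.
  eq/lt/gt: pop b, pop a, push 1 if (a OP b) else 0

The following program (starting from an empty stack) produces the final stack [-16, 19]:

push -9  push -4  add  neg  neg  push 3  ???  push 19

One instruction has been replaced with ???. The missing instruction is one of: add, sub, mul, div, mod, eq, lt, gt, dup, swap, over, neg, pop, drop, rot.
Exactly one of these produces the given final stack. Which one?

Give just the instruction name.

Stack before ???: [-13, 3]
Stack after ???:  [-16]
The instruction that transforms [-13, 3] -> [-16] is: sub

Answer: sub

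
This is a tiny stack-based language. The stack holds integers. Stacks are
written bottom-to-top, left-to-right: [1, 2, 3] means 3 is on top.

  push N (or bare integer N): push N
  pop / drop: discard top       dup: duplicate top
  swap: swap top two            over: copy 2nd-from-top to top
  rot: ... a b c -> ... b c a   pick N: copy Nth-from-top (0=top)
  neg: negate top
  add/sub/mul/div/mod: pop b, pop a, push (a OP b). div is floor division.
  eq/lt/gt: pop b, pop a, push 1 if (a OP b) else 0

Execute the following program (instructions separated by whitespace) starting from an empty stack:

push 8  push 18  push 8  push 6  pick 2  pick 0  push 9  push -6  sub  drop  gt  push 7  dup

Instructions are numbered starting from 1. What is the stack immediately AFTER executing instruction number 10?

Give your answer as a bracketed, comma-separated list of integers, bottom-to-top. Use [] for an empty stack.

Step 1 ('push 8'): [8]
Step 2 ('push 18'): [8, 18]
Step 3 ('push 8'): [8, 18, 8]
Step 4 ('push 6'): [8, 18, 8, 6]
Step 5 ('pick 2'): [8, 18, 8, 6, 18]
Step 6 ('pick 0'): [8, 18, 8, 6, 18, 18]
Step 7 ('push 9'): [8, 18, 8, 6, 18, 18, 9]
Step 8 ('push -6'): [8, 18, 8, 6, 18, 18, 9, -6]
Step 9 ('sub'): [8, 18, 8, 6, 18, 18, 15]
Step 10 ('drop'): [8, 18, 8, 6, 18, 18]

Answer: [8, 18, 8, 6, 18, 18]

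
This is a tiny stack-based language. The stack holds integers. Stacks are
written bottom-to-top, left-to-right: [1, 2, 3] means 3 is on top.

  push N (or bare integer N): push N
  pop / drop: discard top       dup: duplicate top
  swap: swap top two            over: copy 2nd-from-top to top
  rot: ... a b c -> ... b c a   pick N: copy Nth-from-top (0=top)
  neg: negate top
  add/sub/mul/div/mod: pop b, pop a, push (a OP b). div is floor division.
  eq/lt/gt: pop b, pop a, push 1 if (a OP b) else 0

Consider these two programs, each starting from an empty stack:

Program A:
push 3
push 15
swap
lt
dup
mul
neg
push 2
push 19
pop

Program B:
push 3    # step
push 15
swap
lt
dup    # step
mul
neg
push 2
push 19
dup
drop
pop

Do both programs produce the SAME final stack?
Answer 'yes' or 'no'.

Answer: yes

Derivation:
Program A trace:
  After 'push 3': [3]
  After 'push 15': [3, 15]
  After 'swap': [15, 3]
  After 'lt': [0]
  After 'dup': [0, 0]
  After 'mul': [0]
  After 'neg': [0]
  After 'push 2': [0, 2]
  After 'push 19': [0, 2, 19]
  After 'pop': [0, 2]
Program A final stack: [0, 2]

Program B trace:
  After 'push 3': [3]
  After 'push 15': [3, 15]
  After 'swap': [15, 3]
  After 'lt': [0]
  After 'dup': [0, 0]
  After 'mul': [0]
  After 'neg': [0]
  After 'push 2': [0, 2]
  After 'push 19': [0, 2, 19]
  After 'dup': [0, 2, 19, 19]
  After 'drop': [0, 2, 19]
  After 'pop': [0, 2]
Program B final stack: [0, 2]
Same: yes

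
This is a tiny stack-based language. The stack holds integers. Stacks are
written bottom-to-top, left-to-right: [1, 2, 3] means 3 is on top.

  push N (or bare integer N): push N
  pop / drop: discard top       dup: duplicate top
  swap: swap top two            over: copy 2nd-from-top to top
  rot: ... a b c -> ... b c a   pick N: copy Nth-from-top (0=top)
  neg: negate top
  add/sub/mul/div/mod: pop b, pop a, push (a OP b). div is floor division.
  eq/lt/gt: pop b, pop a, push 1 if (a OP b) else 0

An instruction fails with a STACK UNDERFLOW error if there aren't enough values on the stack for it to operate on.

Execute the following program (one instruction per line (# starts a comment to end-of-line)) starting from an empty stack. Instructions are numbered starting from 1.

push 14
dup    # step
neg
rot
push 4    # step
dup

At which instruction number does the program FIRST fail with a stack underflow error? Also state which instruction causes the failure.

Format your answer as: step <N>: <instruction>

Answer: step 4: rot

Derivation:
Step 1 ('push 14'): stack = [14], depth = 1
Step 2 ('dup'): stack = [14, 14], depth = 2
Step 3 ('neg'): stack = [14, -14], depth = 2
Step 4 ('rot'): needs 3 value(s) but depth is 2 — STACK UNDERFLOW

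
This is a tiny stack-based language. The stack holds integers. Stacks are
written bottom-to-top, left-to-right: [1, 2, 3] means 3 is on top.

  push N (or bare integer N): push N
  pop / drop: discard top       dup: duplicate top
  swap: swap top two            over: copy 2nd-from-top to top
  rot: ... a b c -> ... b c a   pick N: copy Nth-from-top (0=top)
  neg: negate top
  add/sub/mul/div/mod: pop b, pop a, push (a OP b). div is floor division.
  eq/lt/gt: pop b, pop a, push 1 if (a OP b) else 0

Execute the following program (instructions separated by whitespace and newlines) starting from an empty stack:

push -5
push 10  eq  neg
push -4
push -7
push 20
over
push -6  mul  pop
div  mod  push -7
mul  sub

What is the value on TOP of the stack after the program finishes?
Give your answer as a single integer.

Answer: 0

Derivation:
After 'push -5': [-5]
After 'push 10': [-5, 10]
After 'eq': [0]
After 'neg': [0]
After 'push -4': [0, -4]
After 'push -7': [0, -4, -7]
After 'push 20': [0, -4, -7, 20]
After 'over': [0, -4, -7, 20, -7]
After 'push -6': [0, -4, -7, 20, -7, -6]
After 'mul': [0, -4, -7, 20, 42]
After 'pop': [0, -4, -7, 20]
After 'div': [0, -4, -1]
After 'mod': [0, 0]
After 'push -7': [0, 0, -7]
After 'mul': [0, 0]
After 'sub': [0]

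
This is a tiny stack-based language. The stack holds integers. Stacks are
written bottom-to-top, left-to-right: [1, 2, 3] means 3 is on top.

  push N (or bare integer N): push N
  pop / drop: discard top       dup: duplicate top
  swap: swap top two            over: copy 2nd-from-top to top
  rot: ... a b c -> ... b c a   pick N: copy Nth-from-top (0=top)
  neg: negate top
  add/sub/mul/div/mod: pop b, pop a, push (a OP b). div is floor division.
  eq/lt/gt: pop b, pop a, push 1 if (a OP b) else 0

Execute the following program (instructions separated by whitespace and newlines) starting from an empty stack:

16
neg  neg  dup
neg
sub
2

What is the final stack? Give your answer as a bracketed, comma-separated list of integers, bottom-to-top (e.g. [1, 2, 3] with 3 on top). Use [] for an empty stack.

Answer: [32, 2]

Derivation:
After 'push 16': [16]
After 'neg': [-16]
After 'neg': [16]
After 'dup': [16, 16]
After 'neg': [16, -16]
After 'sub': [32]
After 'push 2': [32, 2]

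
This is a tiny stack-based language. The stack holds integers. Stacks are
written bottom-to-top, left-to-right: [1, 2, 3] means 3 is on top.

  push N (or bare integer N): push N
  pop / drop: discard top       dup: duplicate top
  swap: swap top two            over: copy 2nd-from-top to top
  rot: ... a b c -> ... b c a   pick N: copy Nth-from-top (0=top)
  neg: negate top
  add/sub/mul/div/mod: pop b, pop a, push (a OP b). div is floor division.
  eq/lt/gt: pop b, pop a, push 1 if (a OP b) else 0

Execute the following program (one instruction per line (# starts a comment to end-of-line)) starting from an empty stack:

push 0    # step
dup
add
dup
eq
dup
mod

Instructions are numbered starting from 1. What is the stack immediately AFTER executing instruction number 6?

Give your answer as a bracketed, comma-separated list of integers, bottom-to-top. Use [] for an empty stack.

Answer: [1, 1]

Derivation:
Step 1 ('push 0'): [0]
Step 2 ('dup'): [0, 0]
Step 3 ('add'): [0]
Step 4 ('dup'): [0, 0]
Step 5 ('eq'): [1]
Step 6 ('dup'): [1, 1]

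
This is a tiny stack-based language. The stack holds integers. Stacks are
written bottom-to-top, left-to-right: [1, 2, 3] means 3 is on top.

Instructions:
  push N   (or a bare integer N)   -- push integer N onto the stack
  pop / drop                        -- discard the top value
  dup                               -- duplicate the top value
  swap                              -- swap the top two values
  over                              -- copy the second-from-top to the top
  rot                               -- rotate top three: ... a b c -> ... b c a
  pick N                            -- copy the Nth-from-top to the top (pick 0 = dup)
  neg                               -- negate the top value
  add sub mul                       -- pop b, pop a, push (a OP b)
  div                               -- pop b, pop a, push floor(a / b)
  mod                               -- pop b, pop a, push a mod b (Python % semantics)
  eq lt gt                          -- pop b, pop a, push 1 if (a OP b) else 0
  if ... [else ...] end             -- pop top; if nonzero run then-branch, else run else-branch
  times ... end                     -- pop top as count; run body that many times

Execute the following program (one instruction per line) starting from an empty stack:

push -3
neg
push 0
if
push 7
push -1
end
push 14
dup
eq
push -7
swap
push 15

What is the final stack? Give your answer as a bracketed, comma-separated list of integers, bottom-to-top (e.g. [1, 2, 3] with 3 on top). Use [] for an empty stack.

After 'push -3': [-3]
After 'neg': [3]
After 'push 0': [3, 0]
After 'if': [3]
After 'push 14': [3, 14]
After 'dup': [3, 14, 14]
After 'eq': [3, 1]
After 'push -7': [3, 1, -7]
After 'swap': [3, -7, 1]
After 'push 15': [3, -7, 1, 15]

Answer: [3, -7, 1, 15]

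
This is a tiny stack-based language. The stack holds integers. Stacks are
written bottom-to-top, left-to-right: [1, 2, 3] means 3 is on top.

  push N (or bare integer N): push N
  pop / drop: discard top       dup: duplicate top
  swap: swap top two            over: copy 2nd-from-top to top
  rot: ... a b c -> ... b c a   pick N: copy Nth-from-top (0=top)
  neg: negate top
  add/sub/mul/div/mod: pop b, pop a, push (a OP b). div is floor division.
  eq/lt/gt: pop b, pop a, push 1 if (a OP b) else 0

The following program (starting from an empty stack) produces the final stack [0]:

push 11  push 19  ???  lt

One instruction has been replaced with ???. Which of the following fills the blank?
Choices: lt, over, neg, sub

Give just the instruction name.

Stack before ???: [11, 19]
Stack after ???:  [11, -19]
Checking each choice:
  lt: stack underflow (need 2, have 1)
  over: produces [11, 0]
  neg: MATCH
  sub: stack underflow (need 2, have 1)


Answer: neg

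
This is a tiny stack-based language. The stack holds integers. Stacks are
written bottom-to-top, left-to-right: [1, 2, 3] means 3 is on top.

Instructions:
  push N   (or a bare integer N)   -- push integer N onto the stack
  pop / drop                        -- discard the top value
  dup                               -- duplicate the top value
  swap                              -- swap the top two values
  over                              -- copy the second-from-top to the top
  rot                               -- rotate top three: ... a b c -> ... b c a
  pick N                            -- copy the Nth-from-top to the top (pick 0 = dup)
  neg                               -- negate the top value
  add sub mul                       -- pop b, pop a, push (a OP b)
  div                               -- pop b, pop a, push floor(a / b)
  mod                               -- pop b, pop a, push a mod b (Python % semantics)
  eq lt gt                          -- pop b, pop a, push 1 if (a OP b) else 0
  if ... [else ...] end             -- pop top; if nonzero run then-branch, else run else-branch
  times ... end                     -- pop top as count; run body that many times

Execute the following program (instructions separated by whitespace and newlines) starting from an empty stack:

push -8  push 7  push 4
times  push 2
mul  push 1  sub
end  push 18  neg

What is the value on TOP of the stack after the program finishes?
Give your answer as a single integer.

Answer: -18

Derivation:
After 'push -8': [-8]
After 'push 7': [-8, 7]
After 'push 4': [-8, 7, 4]
After 'times': [-8, 7]
After 'push 2': [-8, 7, 2]
After 'mul': [-8, 14]
After 'push 1': [-8, 14, 1]
After 'sub': [-8, 13]
After 'push 2': [-8, 13, 2]
After 'mul': [-8, 26]
  ...
After 'push 2': [-8, 25, 2]
After 'mul': [-8, 50]
After 'push 1': [-8, 50, 1]
After 'sub': [-8, 49]
After 'push 2': [-8, 49, 2]
After 'mul': [-8, 98]
After 'push 1': [-8, 98, 1]
After 'sub': [-8, 97]
After 'push 18': [-8, 97, 18]
After 'neg': [-8, 97, -18]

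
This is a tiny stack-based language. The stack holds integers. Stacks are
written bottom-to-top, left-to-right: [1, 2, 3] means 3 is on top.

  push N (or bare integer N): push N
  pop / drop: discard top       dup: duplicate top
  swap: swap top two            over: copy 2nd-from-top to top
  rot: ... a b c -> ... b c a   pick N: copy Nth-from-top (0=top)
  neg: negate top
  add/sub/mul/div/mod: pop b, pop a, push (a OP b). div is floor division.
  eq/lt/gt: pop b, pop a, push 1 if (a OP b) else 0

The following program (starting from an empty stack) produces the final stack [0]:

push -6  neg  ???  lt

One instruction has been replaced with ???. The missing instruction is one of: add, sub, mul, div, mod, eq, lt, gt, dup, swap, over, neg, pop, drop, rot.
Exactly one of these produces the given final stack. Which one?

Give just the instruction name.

Answer: dup

Derivation:
Stack before ???: [6]
Stack after ???:  [6, 6]
The instruction that transforms [6] -> [6, 6] is: dup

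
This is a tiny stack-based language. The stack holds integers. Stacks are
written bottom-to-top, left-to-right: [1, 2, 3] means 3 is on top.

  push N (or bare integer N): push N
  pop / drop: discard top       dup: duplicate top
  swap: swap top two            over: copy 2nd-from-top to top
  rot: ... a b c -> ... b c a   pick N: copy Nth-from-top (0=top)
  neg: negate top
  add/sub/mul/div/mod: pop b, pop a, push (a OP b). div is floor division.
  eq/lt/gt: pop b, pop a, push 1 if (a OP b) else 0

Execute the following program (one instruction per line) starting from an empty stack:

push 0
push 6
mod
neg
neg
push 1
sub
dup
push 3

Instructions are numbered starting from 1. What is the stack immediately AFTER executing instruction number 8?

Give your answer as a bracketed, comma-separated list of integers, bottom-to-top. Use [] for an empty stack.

Answer: [-1, -1]

Derivation:
Step 1 ('push 0'): [0]
Step 2 ('push 6'): [0, 6]
Step 3 ('mod'): [0]
Step 4 ('neg'): [0]
Step 5 ('neg'): [0]
Step 6 ('push 1'): [0, 1]
Step 7 ('sub'): [-1]
Step 8 ('dup'): [-1, -1]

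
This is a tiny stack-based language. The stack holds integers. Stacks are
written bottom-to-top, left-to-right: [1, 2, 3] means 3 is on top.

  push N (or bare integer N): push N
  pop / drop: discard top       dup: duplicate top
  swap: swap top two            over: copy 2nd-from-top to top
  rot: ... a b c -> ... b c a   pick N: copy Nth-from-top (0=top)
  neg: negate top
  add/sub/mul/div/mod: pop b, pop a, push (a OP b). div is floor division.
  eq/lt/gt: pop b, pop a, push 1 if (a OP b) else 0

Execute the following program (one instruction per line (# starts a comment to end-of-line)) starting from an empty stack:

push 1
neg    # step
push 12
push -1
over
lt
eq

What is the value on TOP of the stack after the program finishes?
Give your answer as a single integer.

Answer: 0

Derivation:
After 'push 1': [1]
After 'neg': [-1]
After 'push 12': [-1, 12]
After 'push -1': [-1, 12, -1]
After 'over': [-1, 12, -1, 12]
After 'lt': [-1, 12, 1]
After 'eq': [-1, 0]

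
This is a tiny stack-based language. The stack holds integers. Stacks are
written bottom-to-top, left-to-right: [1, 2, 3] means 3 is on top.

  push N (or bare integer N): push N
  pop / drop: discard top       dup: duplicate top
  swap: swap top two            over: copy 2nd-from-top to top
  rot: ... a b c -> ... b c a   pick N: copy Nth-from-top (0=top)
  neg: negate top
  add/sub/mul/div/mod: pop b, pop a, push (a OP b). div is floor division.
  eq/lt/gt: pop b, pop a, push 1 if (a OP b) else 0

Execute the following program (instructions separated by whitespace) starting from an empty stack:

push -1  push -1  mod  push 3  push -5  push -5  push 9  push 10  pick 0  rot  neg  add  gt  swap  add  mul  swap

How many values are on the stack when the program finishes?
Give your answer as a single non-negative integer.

After 'push -1': stack = [-1] (depth 1)
After 'push -1': stack = [-1, -1] (depth 2)
After 'mod': stack = [0] (depth 1)
After 'push 3': stack = [0, 3] (depth 2)
After 'push -5': stack = [0, 3, -5] (depth 3)
After 'push -5': stack = [0, 3, -5, -5] (depth 4)
After 'push 9': stack = [0, 3, -5, -5, 9] (depth 5)
After 'push 10': stack = [0, 3, -5, -5, 9, 10] (depth 6)
After 'pick 0': stack = [0, 3, -5, -5, 9, 10, 10] (depth 7)
After 'rot': stack = [0, 3, -5, -5, 10, 10, 9] (depth 7)
After 'neg': stack = [0, 3, -5, -5, 10, 10, -9] (depth 7)
After 'add': stack = [0, 3, -5, -5, 10, 1] (depth 6)
After 'gt': stack = [0, 3, -5, -5, 1] (depth 5)
After 'swap': stack = [0, 3, -5, 1, -5] (depth 5)
After 'add': stack = [0, 3, -5, -4] (depth 4)
After 'mul': stack = [0, 3, 20] (depth 3)
After 'swap': stack = [0, 20, 3] (depth 3)

Answer: 3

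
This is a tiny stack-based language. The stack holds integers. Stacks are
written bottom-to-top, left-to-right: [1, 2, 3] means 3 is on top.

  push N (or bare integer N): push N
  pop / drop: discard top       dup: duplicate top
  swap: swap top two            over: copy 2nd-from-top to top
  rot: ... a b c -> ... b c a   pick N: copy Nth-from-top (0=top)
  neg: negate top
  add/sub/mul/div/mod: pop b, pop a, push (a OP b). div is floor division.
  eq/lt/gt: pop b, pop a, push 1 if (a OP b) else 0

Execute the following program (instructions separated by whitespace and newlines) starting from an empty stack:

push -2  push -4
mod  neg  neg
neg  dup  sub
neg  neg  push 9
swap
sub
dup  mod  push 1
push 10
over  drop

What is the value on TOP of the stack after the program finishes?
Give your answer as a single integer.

After 'push -2': [-2]
After 'push -4': [-2, -4]
After 'mod': [-2]
After 'neg': [2]
After 'neg': [-2]
After 'neg': [2]
After 'dup': [2, 2]
After 'sub': [0]
After 'neg': [0]
After 'neg': [0]
After 'push 9': [0, 9]
After 'swap': [9, 0]
After 'sub': [9]
After 'dup': [9, 9]
After 'mod': [0]
After 'push 1': [0, 1]
After 'push 10': [0, 1, 10]
After 'over': [0, 1, 10, 1]
After 'drop': [0, 1, 10]

Answer: 10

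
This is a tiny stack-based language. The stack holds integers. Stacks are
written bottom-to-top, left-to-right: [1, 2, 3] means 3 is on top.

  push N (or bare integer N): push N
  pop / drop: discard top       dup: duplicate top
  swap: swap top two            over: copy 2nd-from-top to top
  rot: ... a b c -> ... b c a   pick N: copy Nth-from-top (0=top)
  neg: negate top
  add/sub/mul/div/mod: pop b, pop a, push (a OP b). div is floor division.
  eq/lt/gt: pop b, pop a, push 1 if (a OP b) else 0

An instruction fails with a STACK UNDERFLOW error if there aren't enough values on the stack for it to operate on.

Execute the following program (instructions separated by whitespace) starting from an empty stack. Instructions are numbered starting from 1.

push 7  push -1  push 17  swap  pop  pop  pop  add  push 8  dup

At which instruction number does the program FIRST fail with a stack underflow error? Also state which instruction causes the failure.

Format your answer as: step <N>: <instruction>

Answer: step 8: add

Derivation:
Step 1 ('push 7'): stack = [7], depth = 1
Step 2 ('push -1'): stack = [7, -1], depth = 2
Step 3 ('push 17'): stack = [7, -1, 17], depth = 3
Step 4 ('swap'): stack = [7, 17, -1], depth = 3
Step 5 ('pop'): stack = [7, 17], depth = 2
Step 6 ('pop'): stack = [7], depth = 1
Step 7 ('pop'): stack = [], depth = 0
Step 8 ('add'): needs 2 value(s) but depth is 0 — STACK UNDERFLOW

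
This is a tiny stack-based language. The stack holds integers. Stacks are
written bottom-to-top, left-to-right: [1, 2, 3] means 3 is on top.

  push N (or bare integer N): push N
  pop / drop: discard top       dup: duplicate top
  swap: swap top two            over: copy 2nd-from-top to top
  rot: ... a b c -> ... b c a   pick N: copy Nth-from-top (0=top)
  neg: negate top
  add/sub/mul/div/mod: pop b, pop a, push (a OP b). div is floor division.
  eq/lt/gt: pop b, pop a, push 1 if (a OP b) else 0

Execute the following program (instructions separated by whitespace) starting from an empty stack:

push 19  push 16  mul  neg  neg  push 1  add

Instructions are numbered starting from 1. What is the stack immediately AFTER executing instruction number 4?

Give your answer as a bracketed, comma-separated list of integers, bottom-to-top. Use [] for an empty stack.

Step 1 ('push 19'): [19]
Step 2 ('push 16'): [19, 16]
Step 3 ('mul'): [304]
Step 4 ('neg'): [-304]

Answer: [-304]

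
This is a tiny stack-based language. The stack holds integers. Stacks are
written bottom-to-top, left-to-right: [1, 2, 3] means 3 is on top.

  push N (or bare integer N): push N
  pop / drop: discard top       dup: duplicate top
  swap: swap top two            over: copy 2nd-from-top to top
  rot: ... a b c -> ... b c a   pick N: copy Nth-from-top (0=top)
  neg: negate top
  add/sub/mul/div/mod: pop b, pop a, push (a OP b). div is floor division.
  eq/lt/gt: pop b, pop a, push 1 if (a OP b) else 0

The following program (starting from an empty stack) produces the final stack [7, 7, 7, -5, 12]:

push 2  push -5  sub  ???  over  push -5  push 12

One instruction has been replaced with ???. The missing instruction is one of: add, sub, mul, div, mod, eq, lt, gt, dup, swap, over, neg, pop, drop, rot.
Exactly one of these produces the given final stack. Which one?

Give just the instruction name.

Stack before ???: [7]
Stack after ???:  [7, 7]
The instruction that transforms [7] -> [7, 7] is: dup

Answer: dup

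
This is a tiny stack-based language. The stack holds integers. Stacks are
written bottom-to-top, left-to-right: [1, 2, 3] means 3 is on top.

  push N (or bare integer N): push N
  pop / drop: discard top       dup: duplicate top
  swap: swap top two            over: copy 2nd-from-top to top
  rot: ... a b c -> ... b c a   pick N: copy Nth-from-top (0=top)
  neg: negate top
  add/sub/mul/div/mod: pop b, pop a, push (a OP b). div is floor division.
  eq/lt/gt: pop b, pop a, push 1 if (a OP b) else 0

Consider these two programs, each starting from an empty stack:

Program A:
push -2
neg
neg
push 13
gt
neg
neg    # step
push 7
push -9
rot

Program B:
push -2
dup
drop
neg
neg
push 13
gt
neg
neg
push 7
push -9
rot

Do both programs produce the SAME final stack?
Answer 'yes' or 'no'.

Answer: yes

Derivation:
Program A trace:
  After 'push -2': [-2]
  After 'neg': [2]
  After 'neg': [-2]
  After 'push 13': [-2, 13]
  After 'gt': [0]
  After 'neg': [0]
  After 'neg': [0]
  After 'push 7': [0, 7]
  After 'push -9': [0, 7, -9]
  After 'rot': [7, -9, 0]
Program A final stack: [7, -9, 0]

Program B trace:
  After 'push -2': [-2]
  After 'dup': [-2, -2]
  After 'drop': [-2]
  After 'neg': [2]
  After 'neg': [-2]
  After 'push 13': [-2, 13]
  After 'gt': [0]
  After 'neg': [0]
  After 'neg': [0]
  After 'push 7': [0, 7]
  After 'push -9': [0, 7, -9]
  After 'rot': [7, -9, 0]
Program B final stack: [7, -9, 0]
Same: yes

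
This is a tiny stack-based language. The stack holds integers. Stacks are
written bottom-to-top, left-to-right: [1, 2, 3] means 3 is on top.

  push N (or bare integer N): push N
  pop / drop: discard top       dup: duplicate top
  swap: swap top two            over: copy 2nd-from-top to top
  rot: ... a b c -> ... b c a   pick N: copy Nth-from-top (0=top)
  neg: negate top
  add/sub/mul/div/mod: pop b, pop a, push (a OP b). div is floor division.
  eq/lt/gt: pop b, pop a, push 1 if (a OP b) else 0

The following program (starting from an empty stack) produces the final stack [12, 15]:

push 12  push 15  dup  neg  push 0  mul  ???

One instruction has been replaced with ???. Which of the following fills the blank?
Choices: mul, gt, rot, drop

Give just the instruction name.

Stack before ???: [12, 15, 0]
Stack after ???:  [12, 15]
Checking each choice:
  mul: produces [12, 0]
  gt: produces [12, 1]
  rot: produces [15, 0, 12]
  drop: MATCH


Answer: drop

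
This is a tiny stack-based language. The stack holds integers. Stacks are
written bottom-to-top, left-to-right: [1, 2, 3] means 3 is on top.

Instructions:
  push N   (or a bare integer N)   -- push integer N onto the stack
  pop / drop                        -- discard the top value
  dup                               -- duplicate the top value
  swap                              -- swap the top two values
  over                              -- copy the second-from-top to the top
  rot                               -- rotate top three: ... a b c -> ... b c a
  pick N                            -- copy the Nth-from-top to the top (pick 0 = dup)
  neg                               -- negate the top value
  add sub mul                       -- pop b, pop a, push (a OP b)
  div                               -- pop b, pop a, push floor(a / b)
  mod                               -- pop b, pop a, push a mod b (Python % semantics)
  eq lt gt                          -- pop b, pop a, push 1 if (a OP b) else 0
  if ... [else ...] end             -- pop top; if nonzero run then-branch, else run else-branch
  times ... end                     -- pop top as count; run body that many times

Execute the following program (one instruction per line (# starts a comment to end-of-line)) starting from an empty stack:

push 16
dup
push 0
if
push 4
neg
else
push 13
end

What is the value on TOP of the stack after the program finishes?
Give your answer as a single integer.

Answer: 13

Derivation:
After 'push 16': [16]
After 'dup': [16, 16]
After 'push 0': [16, 16, 0]
After 'if': [16, 16]
After 'push 13': [16, 16, 13]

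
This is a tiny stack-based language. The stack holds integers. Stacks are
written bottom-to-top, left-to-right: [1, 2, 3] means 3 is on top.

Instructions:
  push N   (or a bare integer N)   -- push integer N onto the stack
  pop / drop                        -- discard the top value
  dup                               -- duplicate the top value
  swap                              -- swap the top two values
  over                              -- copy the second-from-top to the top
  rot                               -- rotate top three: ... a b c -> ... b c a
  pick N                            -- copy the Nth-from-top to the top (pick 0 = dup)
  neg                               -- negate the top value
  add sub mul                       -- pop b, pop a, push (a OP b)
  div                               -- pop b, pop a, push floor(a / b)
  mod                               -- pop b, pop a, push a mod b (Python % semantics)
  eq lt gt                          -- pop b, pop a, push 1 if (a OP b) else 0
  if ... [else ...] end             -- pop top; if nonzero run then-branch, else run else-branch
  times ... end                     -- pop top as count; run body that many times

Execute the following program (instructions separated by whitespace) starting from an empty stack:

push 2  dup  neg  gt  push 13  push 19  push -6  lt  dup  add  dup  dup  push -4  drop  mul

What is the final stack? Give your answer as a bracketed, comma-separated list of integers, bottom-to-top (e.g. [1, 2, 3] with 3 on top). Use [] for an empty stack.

Answer: [1, 13, 0, 0]

Derivation:
After 'push 2': [2]
After 'dup': [2, 2]
After 'neg': [2, -2]
After 'gt': [1]
After 'push 13': [1, 13]
After 'push 19': [1, 13, 19]
After 'push -6': [1, 13, 19, -6]
After 'lt': [1, 13, 0]
After 'dup': [1, 13, 0, 0]
After 'add': [1, 13, 0]
After 'dup': [1, 13, 0, 0]
After 'dup': [1, 13, 0, 0, 0]
After 'push -4': [1, 13, 0, 0, 0, -4]
After 'drop': [1, 13, 0, 0, 0]
After 'mul': [1, 13, 0, 0]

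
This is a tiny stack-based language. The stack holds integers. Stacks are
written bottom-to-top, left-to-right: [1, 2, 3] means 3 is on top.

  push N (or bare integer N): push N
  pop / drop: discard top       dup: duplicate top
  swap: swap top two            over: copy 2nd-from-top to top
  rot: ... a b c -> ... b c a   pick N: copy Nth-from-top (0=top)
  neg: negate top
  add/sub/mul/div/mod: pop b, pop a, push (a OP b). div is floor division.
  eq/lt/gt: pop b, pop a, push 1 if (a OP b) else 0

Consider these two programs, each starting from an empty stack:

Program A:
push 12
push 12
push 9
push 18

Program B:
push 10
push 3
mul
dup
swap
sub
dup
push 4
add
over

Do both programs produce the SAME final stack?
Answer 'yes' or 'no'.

Answer: no

Derivation:
Program A trace:
  After 'push 12': [12]
  After 'push 12': [12, 12]
  After 'push 9': [12, 12, 9]
  After 'push 18': [12, 12, 9, 18]
Program A final stack: [12, 12, 9, 18]

Program B trace:
  After 'push 10': [10]
  After 'push 3': [10, 3]
  After 'mul': [30]
  After 'dup': [30, 30]
  After 'swap': [30, 30]
  After 'sub': [0]
  After 'dup': [0, 0]
  After 'push 4': [0, 0, 4]
  After 'add': [0, 4]
  After 'over': [0, 4, 0]
Program B final stack: [0, 4, 0]
Same: no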